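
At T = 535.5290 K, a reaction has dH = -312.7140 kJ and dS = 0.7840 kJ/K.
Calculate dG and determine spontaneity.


T*dS = 535.5290 * 0.7840 = 419.8547 kJ
dG = -312.7140 - 419.8547 = -732.5687 kJ (spontaneous)

dG = -732.5687 kJ, spontaneous


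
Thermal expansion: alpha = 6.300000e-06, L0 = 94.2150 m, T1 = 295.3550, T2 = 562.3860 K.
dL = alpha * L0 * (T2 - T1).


dT = 267.0310 K
dL = 6.300000e-06 * 94.2150 * 267.0310 = 0.158497 m
L_final = 94.373497 m

dL = 0.158497 m


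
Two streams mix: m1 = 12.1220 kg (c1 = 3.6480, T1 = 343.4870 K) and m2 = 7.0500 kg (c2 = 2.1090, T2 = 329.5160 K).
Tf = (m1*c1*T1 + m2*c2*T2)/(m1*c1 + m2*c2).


num = 20088.7500
den = 59.0895
Tf = 339.9715 K

339.9715 K


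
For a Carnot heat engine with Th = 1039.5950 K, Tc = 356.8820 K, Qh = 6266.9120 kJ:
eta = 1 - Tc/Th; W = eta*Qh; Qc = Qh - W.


eta = 1 - 356.8820/1039.5950 = 0.6567
W = 0.6567 * 6266.9120 = 4115.5472 kJ
Qc = 6266.9120 - 4115.5472 = 2151.3648 kJ

eta = 65.6711%, W = 4115.5472 kJ, Qc = 2151.3648 kJ


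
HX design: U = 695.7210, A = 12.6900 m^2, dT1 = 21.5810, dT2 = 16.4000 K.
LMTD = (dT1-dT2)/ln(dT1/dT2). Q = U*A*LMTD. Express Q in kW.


LMTD = 18.8721 K
Q = 695.7210 * 12.6900 * 18.8721 = 166616.2713 W = 166.6163 kW

166.6163 kW


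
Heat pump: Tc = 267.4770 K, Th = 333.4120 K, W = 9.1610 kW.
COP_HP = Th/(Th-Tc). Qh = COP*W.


COP = 333.4120 / 65.9350 = 5.0567
Qh = 5.0567 * 9.1610 = 46.3242 kW

COP = 5.0567, Qh = 46.3242 kW


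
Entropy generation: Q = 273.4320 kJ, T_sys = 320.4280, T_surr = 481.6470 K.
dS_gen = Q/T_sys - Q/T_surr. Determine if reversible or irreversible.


dS_sys = 273.4320/320.4280 = 0.8533 kJ/K
dS_surr = -273.4320/481.6470 = -0.5677 kJ/K
dS_gen = 0.8533 - 0.5677 = 0.2856 kJ/K (irreversible)

dS_gen = 0.2856 kJ/K, irreversible


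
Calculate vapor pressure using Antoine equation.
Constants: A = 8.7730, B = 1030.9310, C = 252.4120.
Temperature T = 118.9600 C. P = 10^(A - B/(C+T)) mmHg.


C+T = 371.3720
B/(C+T) = 2.7760
log10(P) = 8.7730 - 2.7760 = 5.9970
P = 10^5.9970 = 993101.7138 mmHg

993101.7138 mmHg


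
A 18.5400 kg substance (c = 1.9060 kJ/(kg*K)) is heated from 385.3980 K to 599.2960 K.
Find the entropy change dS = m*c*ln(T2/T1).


T2/T1 = 1.5550
ln(T2/T1) = 0.4415
dS = 18.5400 * 1.9060 * 0.4415 = 15.6007 kJ/K

15.6007 kJ/K


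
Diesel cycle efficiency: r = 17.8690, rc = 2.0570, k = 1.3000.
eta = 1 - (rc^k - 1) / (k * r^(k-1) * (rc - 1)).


r^(k-1) = 2.3748
rc^k = 2.5539
eta = 0.5238 = 52.3815%

52.3815%


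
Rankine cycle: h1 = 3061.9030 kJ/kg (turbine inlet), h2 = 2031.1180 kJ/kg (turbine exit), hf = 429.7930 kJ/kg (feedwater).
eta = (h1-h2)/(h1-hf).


W = 1030.7850 kJ/kg
Q_in = 2632.1100 kJ/kg
eta = 0.3916 = 39.1619%

eta = 39.1619%


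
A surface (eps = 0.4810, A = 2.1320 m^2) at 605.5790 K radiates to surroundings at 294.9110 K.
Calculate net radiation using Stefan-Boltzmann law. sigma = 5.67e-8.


T^4 = 1.3449e+11
Tsurr^4 = 7.5642e+09
Q = 0.4810 * 5.67e-8 * 2.1320 * 1.2692e+11 = 7380.0282 W

7380.0282 W


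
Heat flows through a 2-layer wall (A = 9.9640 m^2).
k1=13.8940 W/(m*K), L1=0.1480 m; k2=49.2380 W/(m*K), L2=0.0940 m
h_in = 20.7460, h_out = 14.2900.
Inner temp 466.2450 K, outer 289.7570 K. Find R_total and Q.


R_conv_in = 1/(20.7460*9.9640) = 0.0048
R_1 = 0.1480/(13.8940*9.9640) = 0.0011
R_2 = 0.0940/(49.2380*9.9640) = 0.0002
R_conv_out = 1/(14.2900*9.9640) = 0.0070
R_total = 0.0131 K/W
Q = 176.4880 / 0.0131 = 13450.3308 W

R_total = 0.0131 K/W, Q = 13450.3308 W


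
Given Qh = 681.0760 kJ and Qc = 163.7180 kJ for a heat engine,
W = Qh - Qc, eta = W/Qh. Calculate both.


W = 681.0760 - 163.7180 = 517.3580 kJ
eta = 517.3580 / 681.0760 = 0.7596 = 75.9619%

W = 517.3580 kJ, eta = 75.9619%


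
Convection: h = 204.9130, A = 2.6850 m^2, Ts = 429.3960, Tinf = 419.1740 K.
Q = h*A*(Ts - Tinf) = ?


dT = 10.2220 K
Q = 204.9130 * 2.6850 * 10.2220 = 5624.0565 W

5624.0565 W


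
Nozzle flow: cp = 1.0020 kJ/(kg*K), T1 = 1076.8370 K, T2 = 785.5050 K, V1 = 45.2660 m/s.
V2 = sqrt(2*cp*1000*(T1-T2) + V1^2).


dT = 291.3320 K
2*cp*1000*dT = 583829.3280
V1^2 = 2049.0108
V2 = sqrt(585878.3388) = 765.4269 m/s

765.4269 m/s


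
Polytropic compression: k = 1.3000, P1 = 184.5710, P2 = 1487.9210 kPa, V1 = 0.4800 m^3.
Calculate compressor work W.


(k-1)/k = 0.2308
(P2/P1)^exp = 1.6187
W = 4.3333 * 184.5710 * 0.4800 * (1.6187 - 1) = 237.5332 kJ

237.5332 kJ


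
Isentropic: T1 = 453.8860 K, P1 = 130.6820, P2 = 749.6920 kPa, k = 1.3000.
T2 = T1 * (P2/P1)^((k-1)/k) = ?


(k-1)/k = 0.2308
(P2/P1)^exp = 1.4965
T2 = 453.8860 * 1.4965 = 679.2409 K

679.2409 K


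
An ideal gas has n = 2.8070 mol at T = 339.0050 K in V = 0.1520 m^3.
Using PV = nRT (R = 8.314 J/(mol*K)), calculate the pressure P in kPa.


P = nRT/V = 2.8070 * 8.314 * 339.0050 / 0.1520
= 7911.4946 / 0.1520 = 52049.3066 Pa = 52.0493 kPa

52.0493 kPa


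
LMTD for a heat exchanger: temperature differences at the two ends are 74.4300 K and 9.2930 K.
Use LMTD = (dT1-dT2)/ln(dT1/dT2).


dT1/dT2 = 8.0093
ln(dT1/dT2) = 2.0806
LMTD = 65.1370 / 2.0806 = 31.3069 K

31.3069 K


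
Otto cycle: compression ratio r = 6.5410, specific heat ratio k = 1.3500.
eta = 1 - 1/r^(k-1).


r^(k-1) = 1.9296
eta = 1 - 1/1.9296 = 0.4818 = 48.1768%

48.1768%


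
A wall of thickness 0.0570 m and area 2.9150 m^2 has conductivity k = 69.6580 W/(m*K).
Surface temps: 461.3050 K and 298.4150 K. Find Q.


dT = 162.8900 K
Q = 69.6580 * 2.9150 * 162.8900 / 0.0570 = 580268.6767 W

580268.6767 W


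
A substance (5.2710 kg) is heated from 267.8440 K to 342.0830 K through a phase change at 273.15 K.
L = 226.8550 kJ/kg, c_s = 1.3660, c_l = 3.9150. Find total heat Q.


Q1 (sensible, solid) = 5.2710 * 1.3660 * 5.3060 = 38.2042 kJ
Q2 (latent) = 5.2710 * 226.8550 = 1195.7527 kJ
Q3 (sensible, liquid) = 5.2710 * 3.9150 * 68.9330 = 1422.4990 kJ
Q_total = 2656.4559 kJ

2656.4559 kJ


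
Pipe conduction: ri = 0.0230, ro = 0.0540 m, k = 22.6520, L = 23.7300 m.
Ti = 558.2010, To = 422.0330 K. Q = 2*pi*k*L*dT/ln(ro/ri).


dT = 136.1680 K
ln(ro/ri) = 0.8535
Q = 2*pi*22.6520*23.7300*136.1680 / 0.8535 = 538841.2903 W

538841.2903 W


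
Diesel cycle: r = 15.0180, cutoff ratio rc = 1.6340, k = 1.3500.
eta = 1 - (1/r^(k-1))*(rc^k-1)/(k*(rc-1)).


r^(k-1) = 2.5812
rc^k = 1.9404
eta = 0.5743 = 57.4330%

57.4330%


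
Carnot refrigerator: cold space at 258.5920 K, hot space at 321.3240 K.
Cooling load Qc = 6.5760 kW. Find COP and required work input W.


COP = 258.5920 / 62.7320 = 4.1222
W = 6.5760 / 4.1222 = 1.5953 kW

COP = 4.1222, W = 1.5953 kW


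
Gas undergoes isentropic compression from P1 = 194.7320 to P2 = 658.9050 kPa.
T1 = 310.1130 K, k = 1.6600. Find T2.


(k-1)/k = 0.3976
(P2/P1)^exp = 1.6236
T2 = 310.1130 * 1.6236 = 503.4989 K

503.4989 K


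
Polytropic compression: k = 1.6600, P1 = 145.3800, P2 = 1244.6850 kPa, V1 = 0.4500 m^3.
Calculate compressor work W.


(k-1)/k = 0.3976
(P2/P1)^exp = 2.3484
W = 2.5152 * 145.3800 * 0.4500 * (2.3484 - 1) = 221.8732 kJ

221.8732 kJ


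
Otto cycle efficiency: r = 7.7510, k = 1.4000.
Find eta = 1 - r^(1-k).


r^(k-1) = 2.2685
eta = 1 - 1/2.2685 = 0.5592 = 55.9184%

55.9184%


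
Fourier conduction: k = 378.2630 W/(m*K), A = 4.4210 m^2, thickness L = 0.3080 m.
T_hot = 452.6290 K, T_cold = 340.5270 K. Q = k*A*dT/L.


dT = 112.1020 K
Q = 378.2630 * 4.4210 * 112.1020 / 0.3080 = 608663.1677 W

608663.1677 W


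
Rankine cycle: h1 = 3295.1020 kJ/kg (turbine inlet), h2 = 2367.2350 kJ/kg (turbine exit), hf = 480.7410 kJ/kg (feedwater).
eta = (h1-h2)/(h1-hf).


W = 927.8670 kJ/kg
Q_in = 2814.3610 kJ/kg
eta = 0.3297 = 32.9690%

eta = 32.9690%


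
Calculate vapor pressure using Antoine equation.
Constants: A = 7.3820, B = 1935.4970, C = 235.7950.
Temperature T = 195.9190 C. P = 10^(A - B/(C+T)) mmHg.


C+T = 431.7140
B/(C+T) = 4.4833
log10(P) = 7.3820 - 4.4833 = 2.8987
P = 10^2.8987 = 791.9810 mmHg

791.9810 mmHg


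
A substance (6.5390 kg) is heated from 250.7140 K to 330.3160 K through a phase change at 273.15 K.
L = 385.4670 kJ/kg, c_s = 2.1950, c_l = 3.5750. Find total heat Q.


Q1 (sensible, solid) = 6.5390 * 2.1950 * 22.4360 = 322.0263 kJ
Q2 (latent) = 6.5390 * 385.4670 = 2520.5687 kJ
Q3 (sensible, liquid) = 6.5390 * 3.5750 * 57.1660 = 1336.3653 kJ
Q_total = 4178.9603 kJ

4178.9603 kJ


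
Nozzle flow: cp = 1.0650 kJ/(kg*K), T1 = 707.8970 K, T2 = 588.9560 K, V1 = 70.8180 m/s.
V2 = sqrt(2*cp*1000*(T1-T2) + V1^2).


dT = 118.9410 K
2*cp*1000*dT = 253344.3300
V1^2 = 5015.1891
V2 = sqrt(258359.5191) = 508.2908 m/s

508.2908 m/s


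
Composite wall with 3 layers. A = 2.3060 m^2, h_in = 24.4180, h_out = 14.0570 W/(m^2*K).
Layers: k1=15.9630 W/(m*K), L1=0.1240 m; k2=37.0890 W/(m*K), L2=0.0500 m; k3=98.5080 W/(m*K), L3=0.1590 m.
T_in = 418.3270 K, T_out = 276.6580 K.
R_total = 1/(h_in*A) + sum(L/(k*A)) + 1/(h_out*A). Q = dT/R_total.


R_conv_in = 1/(24.4180*2.3060) = 0.0178
R_1 = 0.1240/(15.9630*2.3060) = 0.0034
R_2 = 0.0500/(37.0890*2.3060) = 0.0006
R_3 = 0.1590/(98.5080*2.3060) = 0.0007
R_conv_out = 1/(14.0570*2.3060) = 0.0308
R_total = 0.0533 K/W
Q = 141.6690 / 0.0533 = 2659.8446 W

R_total = 0.0533 K/W, Q = 2659.8446 W


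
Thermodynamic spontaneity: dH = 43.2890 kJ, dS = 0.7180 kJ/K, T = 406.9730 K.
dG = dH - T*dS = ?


T*dS = 406.9730 * 0.7180 = 292.2066 kJ
dG = 43.2890 - 292.2066 = -248.9176 kJ (spontaneous)

dG = -248.9176 kJ, spontaneous


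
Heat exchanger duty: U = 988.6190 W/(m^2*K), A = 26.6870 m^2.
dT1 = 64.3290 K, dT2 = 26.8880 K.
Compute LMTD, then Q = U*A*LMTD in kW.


LMTD = 42.9207 K
Q = 988.6190 * 26.6870 * 42.9207 = 1132387.6275 W = 1132.3876 kW

1132.3876 kW


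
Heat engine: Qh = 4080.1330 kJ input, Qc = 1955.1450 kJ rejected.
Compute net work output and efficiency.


W = 4080.1330 - 1955.1450 = 2124.9880 kJ
eta = 2124.9880 / 4080.1330 = 0.5208 = 52.0813%

W = 2124.9880 kJ, eta = 52.0813%


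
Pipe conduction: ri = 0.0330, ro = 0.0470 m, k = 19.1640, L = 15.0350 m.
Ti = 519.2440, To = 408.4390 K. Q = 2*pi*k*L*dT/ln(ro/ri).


dT = 110.8050 K
ln(ro/ri) = 0.3536
Q = 2*pi*19.1640*15.0350*110.8050 / 0.3536 = 567240.7071 W

567240.7071 W


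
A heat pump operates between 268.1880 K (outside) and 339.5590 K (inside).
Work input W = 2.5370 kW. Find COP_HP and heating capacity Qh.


COP = 339.5590 / 71.3710 = 4.7577
Qh = 4.7577 * 2.5370 = 12.0702 kW

COP = 4.7577, Qh = 12.0702 kW


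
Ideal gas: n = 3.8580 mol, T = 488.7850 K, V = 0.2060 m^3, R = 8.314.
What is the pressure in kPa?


P = nRT/V = 3.8580 * 8.314 * 488.7850 / 0.2060
= 15677.9803 / 0.2060 = 76106.7003 Pa = 76.1067 kPa

76.1067 kPa


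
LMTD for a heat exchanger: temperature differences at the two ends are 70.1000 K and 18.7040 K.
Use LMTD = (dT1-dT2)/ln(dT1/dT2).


dT1/dT2 = 3.7479
ln(dT1/dT2) = 1.3212
LMTD = 51.3960 / 1.3212 = 38.9014 K

38.9014 K


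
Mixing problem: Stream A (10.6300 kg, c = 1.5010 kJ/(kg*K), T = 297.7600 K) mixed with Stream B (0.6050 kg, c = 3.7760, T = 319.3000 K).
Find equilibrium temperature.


num = 5480.3829
den = 18.2401
Tf = 300.4578 K

300.4578 K


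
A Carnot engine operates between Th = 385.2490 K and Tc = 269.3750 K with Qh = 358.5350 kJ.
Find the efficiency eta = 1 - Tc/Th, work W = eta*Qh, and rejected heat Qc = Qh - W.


eta = 1 - 269.3750/385.2490 = 0.3008
W = 0.3008 * 358.5350 = 107.8390 kJ
Qc = 358.5350 - 107.8390 = 250.6960 kJ

eta = 30.0777%, W = 107.8390 kJ, Qc = 250.6960 kJ


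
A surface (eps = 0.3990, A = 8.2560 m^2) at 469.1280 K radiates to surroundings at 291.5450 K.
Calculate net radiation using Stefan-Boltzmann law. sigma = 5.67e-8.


T^4 = 4.8436e+10
Tsurr^4 = 7.2247e+09
Q = 0.3990 * 5.67e-8 * 8.2560 * 4.1211e+10 = 7697.2953 W

7697.2953 W


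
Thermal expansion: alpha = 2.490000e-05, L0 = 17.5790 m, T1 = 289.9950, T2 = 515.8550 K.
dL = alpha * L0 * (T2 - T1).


dT = 225.8600 K
dL = 2.490000e-05 * 17.5790 * 225.8600 = 0.098863 m
L_final = 17.677863 m

dL = 0.098863 m


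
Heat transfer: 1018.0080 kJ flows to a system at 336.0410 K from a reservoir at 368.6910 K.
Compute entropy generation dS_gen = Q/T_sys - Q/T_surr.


dS_sys = 1018.0080/336.0410 = 3.0294 kJ/K
dS_surr = -1018.0080/368.6910 = -2.7611 kJ/K
dS_gen = 3.0294 - 2.7611 = 0.2683 kJ/K (irreversible)

dS_gen = 0.2683 kJ/K, irreversible


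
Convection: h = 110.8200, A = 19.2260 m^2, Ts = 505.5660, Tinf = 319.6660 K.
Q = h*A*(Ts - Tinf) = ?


dT = 185.9000 K
Q = 110.8200 * 19.2260 * 185.9000 = 396083.2470 W

396083.2470 W


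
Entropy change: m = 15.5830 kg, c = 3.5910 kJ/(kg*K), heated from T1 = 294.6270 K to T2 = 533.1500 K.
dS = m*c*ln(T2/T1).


T2/T1 = 1.8096
ln(T2/T1) = 0.5931
dS = 15.5830 * 3.5910 * 0.5931 = 33.1886 kJ/K

33.1886 kJ/K


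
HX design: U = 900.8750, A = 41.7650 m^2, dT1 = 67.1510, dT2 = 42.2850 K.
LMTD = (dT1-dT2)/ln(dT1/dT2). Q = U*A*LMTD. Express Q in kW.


LMTD = 53.7630 K
Q = 900.8750 * 41.7650 * 53.7630 = 2022835.2211 W = 2022.8352 kW

2022.8352 kW


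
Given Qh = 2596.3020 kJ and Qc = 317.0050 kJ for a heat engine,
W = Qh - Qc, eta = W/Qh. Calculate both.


W = 2596.3020 - 317.0050 = 2279.2970 kJ
eta = 2279.2970 / 2596.3020 = 0.8779 = 87.7901%

W = 2279.2970 kJ, eta = 87.7901%


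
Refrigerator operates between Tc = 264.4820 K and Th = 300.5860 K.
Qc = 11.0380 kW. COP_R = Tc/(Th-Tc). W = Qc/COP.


COP = 264.4820 / 36.1040 = 7.3256
W = 11.0380 / 7.3256 = 1.5068 kW

COP = 7.3256, W = 1.5068 kW


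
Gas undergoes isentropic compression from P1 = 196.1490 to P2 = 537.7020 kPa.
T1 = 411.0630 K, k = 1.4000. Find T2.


(k-1)/k = 0.2857
(P2/P1)^exp = 1.3339
T2 = 411.0630 * 1.3339 = 548.3256 K

548.3256 K


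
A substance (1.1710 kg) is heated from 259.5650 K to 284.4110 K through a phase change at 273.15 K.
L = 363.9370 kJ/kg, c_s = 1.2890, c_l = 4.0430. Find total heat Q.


Q1 (sensible, solid) = 1.1710 * 1.2890 * 13.5850 = 20.5055 kJ
Q2 (latent) = 1.1710 * 363.9370 = 426.1702 kJ
Q3 (sensible, liquid) = 1.1710 * 4.0430 * 11.2610 = 53.3135 kJ
Q_total = 499.9892 kJ

499.9892 kJ


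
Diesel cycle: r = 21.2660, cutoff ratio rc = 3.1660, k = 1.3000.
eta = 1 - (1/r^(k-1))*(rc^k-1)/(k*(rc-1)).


r^(k-1) = 2.5021
rc^k = 4.4737
eta = 0.5070 = 50.6961%

50.6961%


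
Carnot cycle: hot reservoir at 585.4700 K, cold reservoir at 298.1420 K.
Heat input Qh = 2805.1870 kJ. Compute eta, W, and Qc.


eta = 1 - 298.1420/585.4700 = 0.4908
W = 0.4908 * 2805.1870 = 1376.6867 kJ
Qc = 2805.1870 - 1376.6867 = 1428.5003 kJ

eta = 49.0765%, W = 1376.6867 kJ, Qc = 1428.5003 kJ


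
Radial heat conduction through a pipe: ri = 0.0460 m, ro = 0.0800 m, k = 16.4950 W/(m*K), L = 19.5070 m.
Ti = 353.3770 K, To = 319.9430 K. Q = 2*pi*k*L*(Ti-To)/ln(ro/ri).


dT = 33.4340 K
ln(ro/ri) = 0.5534
Q = 2*pi*16.4950*19.5070*33.4340 / 0.5534 = 122147.1787 W

122147.1787 W


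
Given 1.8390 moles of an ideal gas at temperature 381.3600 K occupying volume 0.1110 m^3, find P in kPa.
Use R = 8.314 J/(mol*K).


P = nRT/V = 1.8390 * 8.314 * 381.3600 / 0.1110
= 5830.7831 / 0.1110 = 52529.5777 Pa = 52.5296 kPa

52.5296 kPa


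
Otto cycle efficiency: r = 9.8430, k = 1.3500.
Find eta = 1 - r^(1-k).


r^(k-1) = 2.2264
eta = 1 - 1/2.2264 = 0.5508 = 55.0836%

55.0836%


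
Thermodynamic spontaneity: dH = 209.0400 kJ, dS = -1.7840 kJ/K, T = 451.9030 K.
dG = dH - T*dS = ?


T*dS = 451.9030 * -1.7840 = -806.1950 kJ
dG = 209.0400 + 806.1950 = 1015.2350 kJ (non-spontaneous)

dG = 1015.2350 kJ, non-spontaneous


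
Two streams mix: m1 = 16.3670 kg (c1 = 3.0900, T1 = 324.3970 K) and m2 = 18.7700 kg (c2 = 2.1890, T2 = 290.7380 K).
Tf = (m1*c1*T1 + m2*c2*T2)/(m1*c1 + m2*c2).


num = 28351.7699
den = 91.6616
Tf = 309.3093 K

309.3093 K


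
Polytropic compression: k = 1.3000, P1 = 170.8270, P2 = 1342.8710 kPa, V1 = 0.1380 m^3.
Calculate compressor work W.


(k-1)/k = 0.2308
(P2/P1)^exp = 1.6093
W = 4.3333 * 170.8270 * 0.1380 * (1.6093 - 1) = 62.2472 kJ

62.2472 kJ


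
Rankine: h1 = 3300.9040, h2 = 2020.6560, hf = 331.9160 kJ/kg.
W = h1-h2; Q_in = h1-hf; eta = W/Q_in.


W = 1280.2480 kJ/kg
Q_in = 2968.9880 kJ/kg
eta = 0.4312 = 43.1207%

eta = 43.1207%


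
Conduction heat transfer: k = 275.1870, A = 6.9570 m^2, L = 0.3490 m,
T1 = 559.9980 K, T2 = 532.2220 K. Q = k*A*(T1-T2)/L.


dT = 27.7760 K
Q = 275.1870 * 6.9570 * 27.7760 / 0.3490 = 152368.1497 W

152368.1497 W


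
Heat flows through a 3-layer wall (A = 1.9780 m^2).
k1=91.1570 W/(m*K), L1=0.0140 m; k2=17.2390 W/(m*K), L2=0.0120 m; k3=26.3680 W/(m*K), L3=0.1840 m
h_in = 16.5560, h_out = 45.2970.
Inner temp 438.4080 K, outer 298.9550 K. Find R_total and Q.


R_conv_in = 1/(16.5560*1.9780) = 0.0305
R_1 = 0.0140/(91.1570*1.9780) = 7.7645e-05
R_2 = 0.0120/(17.2390*1.9780) = 0.0004
R_3 = 0.1840/(26.3680*1.9780) = 0.0035
R_conv_out = 1/(45.2970*1.9780) = 0.0112
R_total = 0.0457 K/W
Q = 139.4530 / 0.0457 = 3054.5017 W

R_total = 0.0457 K/W, Q = 3054.5017 W


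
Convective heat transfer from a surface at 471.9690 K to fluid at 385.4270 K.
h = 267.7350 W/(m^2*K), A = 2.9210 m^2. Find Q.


dT = 86.5420 K
Q = 267.7350 * 2.9210 * 86.5420 = 67680.5116 W

67680.5116 W


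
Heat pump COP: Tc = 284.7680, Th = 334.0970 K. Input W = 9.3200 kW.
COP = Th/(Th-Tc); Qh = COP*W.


COP = 334.0970 / 49.3290 = 6.7728
Qh = 6.7728 * 9.3200 = 63.1228 kW

COP = 6.7728, Qh = 63.1228 kW


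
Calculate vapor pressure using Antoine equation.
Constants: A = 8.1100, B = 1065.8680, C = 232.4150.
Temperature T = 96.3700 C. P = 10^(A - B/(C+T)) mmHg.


C+T = 328.7850
B/(C+T) = 3.2418
log10(P) = 8.1100 - 3.2418 = 4.8682
P = 10^4.8682 = 73817.8018 mmHg

73817.8018 mmHg


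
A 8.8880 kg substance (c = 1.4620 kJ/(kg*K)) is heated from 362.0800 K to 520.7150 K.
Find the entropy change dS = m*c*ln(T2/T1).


T2/T1 = 1.4381
ln(T2/T1) = 0.3633
dS = 8.8880 * 1.4620 * 0.3633 = 4.7213 kJ/K

4.7213 kJ/K


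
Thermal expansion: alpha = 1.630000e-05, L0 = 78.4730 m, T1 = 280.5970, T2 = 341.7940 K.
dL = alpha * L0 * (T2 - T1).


dT = 61.1970 K
dL = 1.630000e-05 * 78.4730 * 61.1970 = 0.078278 m
L_final = 78.551278 m

dL = 0.078278 m


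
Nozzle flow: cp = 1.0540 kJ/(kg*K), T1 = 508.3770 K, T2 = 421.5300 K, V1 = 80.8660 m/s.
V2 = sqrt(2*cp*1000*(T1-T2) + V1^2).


dT = 86.8470 K
2*cp*1000*dT = 183073.4760
V1^2 = 6539.3100
V2 = sqrt(189612.7860) = 435.4455 m/s

435.4455 m/s


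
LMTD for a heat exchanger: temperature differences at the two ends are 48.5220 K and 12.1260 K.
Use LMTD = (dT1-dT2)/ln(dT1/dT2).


dT1/dT2 = 4.0015
ln(dT1/dT2) = 1.3867
LMTD = 36.3960 / 1.3867 = 26.2471 K

26.2471 K


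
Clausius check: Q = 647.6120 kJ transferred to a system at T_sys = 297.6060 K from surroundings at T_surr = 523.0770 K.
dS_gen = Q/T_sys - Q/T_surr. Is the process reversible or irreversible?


dS_sys = 647.6120/297.6060 = 2.1761 kJ/K
dS_surr = -647.6120/523.0770 = -1.2381 kJ/K
dS_gen = 2.1761 - 1.2381 = 0.9380 kJ/K (irreversible)

dS_gen = 0.9380 kJ/K, irreversible


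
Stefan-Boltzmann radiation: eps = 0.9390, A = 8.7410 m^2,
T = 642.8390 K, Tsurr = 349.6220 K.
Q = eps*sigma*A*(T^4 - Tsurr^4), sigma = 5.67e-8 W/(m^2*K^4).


T^4 = 1.7077e+11
Tsurr^4 = 1.4942e+10
Q = 0.9390 * 5.67e-8 * 8.7410 * 1.5583e+11 = 72519.3016 W

72519.3016 W


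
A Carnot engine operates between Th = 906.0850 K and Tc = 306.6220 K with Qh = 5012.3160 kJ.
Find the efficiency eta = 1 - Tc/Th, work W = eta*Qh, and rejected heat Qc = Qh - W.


eta = 1 - 306.6220/906.0850 = 0.6616
W = 0.6616 * 5012.3160 = 3316.1326 kJ
Qc = 5012.3160 - 3316.1326 = 1696.1834 kJ

eta = 66.1597%, W = 3316.1326 kJ, Qc = 1696.1834 kJ


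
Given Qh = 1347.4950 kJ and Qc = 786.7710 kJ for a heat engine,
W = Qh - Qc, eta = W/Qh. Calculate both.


W = 1347.4950 - 786.7710 = 560.7240 kJ
eta = 560.7240 / 1347.4950 = 0.4161 = 41.6123%

W = 560.7240 kJ, eta = 41.6123%


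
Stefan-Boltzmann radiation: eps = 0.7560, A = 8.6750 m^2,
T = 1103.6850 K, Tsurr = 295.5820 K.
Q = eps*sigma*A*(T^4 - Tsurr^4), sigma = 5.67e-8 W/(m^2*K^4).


T^4 = 1.4838e+12
Tsurr^4 = 7.6333e+09
Q = 0.7560 * 5.67e-8 * 8.6750 * 1.4762e+12 = 548927.4701 W

548927.4701 W


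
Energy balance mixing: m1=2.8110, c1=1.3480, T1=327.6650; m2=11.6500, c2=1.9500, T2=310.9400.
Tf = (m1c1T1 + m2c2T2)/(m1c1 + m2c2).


num = 8305.3768
den = 26.5067
Tf = 313.3309 K

313.3309 K


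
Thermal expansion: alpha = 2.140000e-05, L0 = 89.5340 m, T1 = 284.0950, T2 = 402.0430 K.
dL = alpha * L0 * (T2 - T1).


dT = 117.9480 K
dL = 2.140000e-05 * 89.5340 * 117.9480 = 0.225992 m
L_final = 89.759992 m

dL = 0.225992 m


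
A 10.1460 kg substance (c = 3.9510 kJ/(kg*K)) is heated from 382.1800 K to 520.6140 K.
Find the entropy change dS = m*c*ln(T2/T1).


T2/T1 = 1.3622
ln(T2/T1) = 0.3091
dS = 10.1460 * 3.9510 * 0.3091 = 12.3915 kJ/K

12.3915 kJ/K


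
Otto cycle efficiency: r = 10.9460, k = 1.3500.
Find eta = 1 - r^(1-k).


r^(k-1) = 2.3107
eta = 1 - 1/2.3107 = 0.5672 = 56.7227%

56.7227%


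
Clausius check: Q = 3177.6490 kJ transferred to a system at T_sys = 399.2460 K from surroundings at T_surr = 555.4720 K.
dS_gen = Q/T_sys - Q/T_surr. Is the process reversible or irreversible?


dS_sys = 3177.6490/399.2460 = 7.9591 kJ/K
dS_surr = -3177.6490/555.4720 = -5.7206 kJ/K
dS_gen = 7.9591 - 5.7206 = 2.2385 kJ/K (irreversible)

dS_gen = 2.2385 kJ/K, irreversible


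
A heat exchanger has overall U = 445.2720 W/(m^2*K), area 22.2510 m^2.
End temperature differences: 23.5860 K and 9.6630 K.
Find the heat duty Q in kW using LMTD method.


LMTD = 15.6026 K
Q = 445.2720 * 22.2510 * 15.6026 = 154586.9845 W = 154.5870 kW

154.5870 kW


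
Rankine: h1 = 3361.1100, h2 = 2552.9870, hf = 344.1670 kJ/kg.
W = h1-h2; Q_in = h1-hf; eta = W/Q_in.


W = 808.1230 kJ/kg
Q_in = 3016.9430 kJ/kg
eta = 0.2679 = 26.7862%

eta = 26.7862%


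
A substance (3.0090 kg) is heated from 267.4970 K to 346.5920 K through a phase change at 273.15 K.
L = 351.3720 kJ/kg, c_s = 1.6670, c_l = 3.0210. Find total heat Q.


Q1 (sensible, solid) = 3.0090 * 1.6670 * 5.6530 = 28.3555 kJ
Q2 (latent) = 3.0090 * 351.3720 = 1057.2783 kJ
Q3 (sensible, liquid) = 3.0090 * 3.0210 * 73.4420 = 667.6017 kJ
Q_total = 1753.2355 kJ

1753.2355 kJ


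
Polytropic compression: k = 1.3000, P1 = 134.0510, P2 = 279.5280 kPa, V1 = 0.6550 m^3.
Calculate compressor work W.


(k-1)/k = 0.2308
(P2/P1)^exp = 1.1848
W = 4.3333 * 134.0510 * 0.6550 * (1.1848 - 1) = 70.3194 kJ

70.3194 kJ


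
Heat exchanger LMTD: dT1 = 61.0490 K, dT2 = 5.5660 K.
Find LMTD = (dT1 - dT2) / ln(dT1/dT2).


dT1/dT2 = 10.9682
ln(dT1/dT2) = 2.3950
LMTD = 55.4830 / 2.3950 = 23.1662 K

23.1662 K


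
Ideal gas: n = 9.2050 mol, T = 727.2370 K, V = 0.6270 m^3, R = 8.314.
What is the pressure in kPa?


P = nRT/V = 9.2050 * 8.314 * 727.2370 / 0.6270
= 55655.7167 / 0.6270 = 88765.0984 Pa = 88.7651 kPa

88.7651 kPa


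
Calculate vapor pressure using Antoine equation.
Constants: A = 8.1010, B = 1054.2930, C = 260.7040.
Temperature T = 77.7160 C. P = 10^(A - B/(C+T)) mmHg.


C+T = 338.4200
B/(C+T) = 3.1153
log10(P) = 8.1010 - 3.1153 = 4.9857
P = 10^4.9857 = 96752.2497 mmHg

96752.2497 mmHg


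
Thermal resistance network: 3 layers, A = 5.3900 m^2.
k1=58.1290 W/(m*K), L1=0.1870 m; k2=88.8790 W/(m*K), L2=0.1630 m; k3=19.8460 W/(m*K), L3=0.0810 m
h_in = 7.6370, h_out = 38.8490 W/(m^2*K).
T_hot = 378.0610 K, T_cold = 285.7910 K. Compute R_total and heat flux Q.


R_conv_in = 1/(7.6370*5.3900) = 0.0243
R_1 = 0.1870/(58.1290*5.3900) = 0.0006
R_2 = 0.1630/(88.8790*5.3900) = 0.0003
R_3 = 0.0810/(19.8460*5.3900) = 0.0008
R_conv_out = 1/(38.8490*5.3900) = 0.0048
R_total = 0.0308 K/W
Q = 92.2700 / 0.0308 = 2999.3471 W

R_total = 0.0308 K/W, Q = 2999.3471 W


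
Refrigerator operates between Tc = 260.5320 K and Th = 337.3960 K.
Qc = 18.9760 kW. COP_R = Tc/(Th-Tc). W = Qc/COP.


COP = 260.5320 / 76.8640 = 3.3895
W = 18.9760 / 3.3895 = 5.5984 kW

COP = 3.3895, W = 5.5984 kW


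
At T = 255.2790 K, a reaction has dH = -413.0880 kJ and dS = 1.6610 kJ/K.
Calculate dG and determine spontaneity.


T*dS = 255.2790 * 1.6610 = 424.0184 kJ
dG = -413.0880 - 424.0184 = -837.1064 kJ (spontaneous)

dG = -837.1064 kJ, spontaneous


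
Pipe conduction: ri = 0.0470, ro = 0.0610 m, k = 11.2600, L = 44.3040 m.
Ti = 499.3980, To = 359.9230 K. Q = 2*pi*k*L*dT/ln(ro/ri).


dT = 139.4750 K
ln(ro/ri) = 0.2607
Q = 2*pi*11.2600*44.3040*139.4750 / 0.2607 = 1676767.2709 W

1676767.2709 W


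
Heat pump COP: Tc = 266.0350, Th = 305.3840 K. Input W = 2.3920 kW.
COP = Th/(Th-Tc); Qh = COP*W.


COP = 305.3840 / 39.3490 = 7.7609
Qh = 7.7609 * 2.3920 = 18.5641 kW

COP = 7.7609, Qh = 18.5641 kW


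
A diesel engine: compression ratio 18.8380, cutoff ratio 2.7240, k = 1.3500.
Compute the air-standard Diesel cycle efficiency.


r^(k-1) = 2.7942
rc^k = 3.8684
eta = 0.5589 = 55.8933%

55.8933%


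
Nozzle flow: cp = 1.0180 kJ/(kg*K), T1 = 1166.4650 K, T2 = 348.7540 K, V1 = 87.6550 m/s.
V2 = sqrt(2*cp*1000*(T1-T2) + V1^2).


dT = 817.7110 K
2*cp*1000*dT = 1664859.5960
V1^2 = 7683.3990
V2 = sqrt(1672542.9950) = 1293.2683 m/s

1293.2683 m/s


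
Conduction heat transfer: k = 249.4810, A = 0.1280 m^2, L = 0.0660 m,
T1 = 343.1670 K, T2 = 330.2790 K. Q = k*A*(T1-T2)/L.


dT = 12.8880 K
Q = 249.4810 * 0.1280 * 12.8880 / 0.0660 = 6235.7549 W

6235.7549 W


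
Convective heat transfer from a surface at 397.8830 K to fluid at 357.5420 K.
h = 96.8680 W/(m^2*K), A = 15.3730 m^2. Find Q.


dT = 40.3410 K
Q = 96.8680 * 15.3730 * 40.3410 = 60073.8713 W

60073.8713 W


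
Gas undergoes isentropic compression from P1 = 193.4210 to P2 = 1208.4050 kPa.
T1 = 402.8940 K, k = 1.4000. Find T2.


(k-1)/k = 0.2857
(P2/P1)^exp = 1.6879
T2 = 402.8940 * 1.6879 = 680.0427 K

680.0427 K


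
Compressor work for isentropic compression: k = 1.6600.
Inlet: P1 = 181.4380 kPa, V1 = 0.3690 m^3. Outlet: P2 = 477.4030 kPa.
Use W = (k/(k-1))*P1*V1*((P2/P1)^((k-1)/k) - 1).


(k-1)/k = 0.3976
(P2/P1)^exp = 1.4691
W = 2.5152 * 181.4380 * 0.3690 * (1.4691 - 1) = 78.9916 kJ

78.9916 kJ


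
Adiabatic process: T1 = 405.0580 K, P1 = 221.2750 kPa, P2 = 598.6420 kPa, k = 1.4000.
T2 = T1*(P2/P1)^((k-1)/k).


(k-1)/k = 0.2857
(P2/P1)^exp = 1.3289
T2 = 405.0580 * 1.3289 = 538.2857 K

538.2857 K


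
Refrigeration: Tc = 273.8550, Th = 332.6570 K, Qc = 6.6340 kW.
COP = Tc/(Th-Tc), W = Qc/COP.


COP = 273.8550 / 58.8020 = 4.6572
W = 6.6340 / 4.6572 = 1.4244 kW

COP = 4.6572, W = 1.4244 kW


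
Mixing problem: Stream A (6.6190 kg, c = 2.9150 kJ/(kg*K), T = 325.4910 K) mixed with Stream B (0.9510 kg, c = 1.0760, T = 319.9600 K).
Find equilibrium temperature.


num = 6607.5561
den = 20.3177
Tf = 325.2124 K

325.2124 K


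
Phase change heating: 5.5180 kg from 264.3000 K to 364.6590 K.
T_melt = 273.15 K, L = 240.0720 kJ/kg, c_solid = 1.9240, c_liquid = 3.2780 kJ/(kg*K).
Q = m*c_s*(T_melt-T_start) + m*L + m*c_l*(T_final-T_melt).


Q1 (sensible, solid) = 5.5180 * 1.9240 * 8.8500 = 93.9572 kJ
Q2 (latent) = 5.5180 * 240.0720 = 1324.7173 kJ
Q3 (sensible, liquid) = 5.5180 * 3.2780 * 91.5090 = 1655.2152 kJ
Q_total = 3073.8896 kJ

3073.8896 kJ


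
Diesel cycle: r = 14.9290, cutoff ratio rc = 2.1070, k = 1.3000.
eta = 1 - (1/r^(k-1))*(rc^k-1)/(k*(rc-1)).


r^(k-1) = 2.2501
rc^k = 2.6349
eta = 0.4951 = 49.5117%

49.5117%


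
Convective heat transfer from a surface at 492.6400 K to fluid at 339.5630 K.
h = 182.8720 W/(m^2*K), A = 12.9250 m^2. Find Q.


dT = 153.0770 K
Q = 182.8720 * 12.9250 * 153.0770 = 361815.9506 W

361815.9506 W


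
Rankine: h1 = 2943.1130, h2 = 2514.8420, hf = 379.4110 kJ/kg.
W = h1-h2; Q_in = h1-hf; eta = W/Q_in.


W = 428.2710 kJ/kg
Q_in = 2563.7020 kJ/kg
eta = 0.1671 = 16.7052%

eta = 16.7052%


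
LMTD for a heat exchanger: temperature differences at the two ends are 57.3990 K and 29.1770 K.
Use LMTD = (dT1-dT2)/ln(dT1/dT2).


dT1/dT2 = 1.9673
ln(dT1/dT2) = 0.6766
LMTD = 28.2220 / 0.6766 = 41.7087 K

41.7087 K


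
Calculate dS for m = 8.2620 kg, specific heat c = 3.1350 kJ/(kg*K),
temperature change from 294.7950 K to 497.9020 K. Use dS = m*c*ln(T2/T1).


T2/T1 = 1.6890
ln(T2/T1) = 0.5241
dS = 8.2620 * 3.1350 * 0.5241 = 13.5755 kJ/K

13.5755 kJ/K


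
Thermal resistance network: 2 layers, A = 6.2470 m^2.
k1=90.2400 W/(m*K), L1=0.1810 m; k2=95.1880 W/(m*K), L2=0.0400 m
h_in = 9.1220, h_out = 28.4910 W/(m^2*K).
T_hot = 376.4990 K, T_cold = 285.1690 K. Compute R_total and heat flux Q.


R_conv_in = 1/(9.1220*6.2470) = 0.0175
R_1 = 0.1810/(90.2400*6.2470) = 0.0003
R_2 = 0.0400/(95.1880*6.2470) = 6.7268e-05
R_conv_out = 1/(28.4910*6.2470) = 0.0056
R_total = 0.0236 K/W
Q = 91.3300 / 0.0236 = 3877.2614 W

R_total = 0.0236 K/W, Q = 3877.2614 W


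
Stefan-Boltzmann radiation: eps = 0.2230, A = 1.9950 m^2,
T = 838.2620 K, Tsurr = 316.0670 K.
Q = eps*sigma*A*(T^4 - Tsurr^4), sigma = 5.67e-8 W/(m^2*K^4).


T^4 = 4.9376e+11
Tsurr^4 = 9.9797e+09
Q = 0.2230 * 5.67e-8 * 1.9950 * 4.8378e+11 = 12203.4408 W

12203.4408 W


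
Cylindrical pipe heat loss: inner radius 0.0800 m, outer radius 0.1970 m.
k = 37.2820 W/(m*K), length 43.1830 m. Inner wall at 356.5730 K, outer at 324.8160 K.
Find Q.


dT = 31.7570 K
ln(ro/ri) = 0.9012
Q = 2*pi*37.2820*43.1830*31.7570 / 0.9012 = 356468.5384 W

356468.5384 W


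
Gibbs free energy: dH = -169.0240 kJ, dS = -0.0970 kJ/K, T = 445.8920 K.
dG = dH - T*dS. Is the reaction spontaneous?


T*dS = 445.8920 * -0.0970 = -43.2515 kJ
dG = -169.0240 + 43.2515 = -125.7725 kJ (spontaneous)

dG = -125.7725 kJ, spontaneous


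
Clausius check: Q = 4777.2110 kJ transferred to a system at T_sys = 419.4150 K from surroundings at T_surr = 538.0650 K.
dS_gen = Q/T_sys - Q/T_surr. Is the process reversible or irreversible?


dS_sys = 4777.2110/419.4150 = 11.3902 kJ/K
dS_surr = -4777.2110/538.0650 = -8.8785 kJ/K
dS_gen = 11.3902 - 8.8785 = 2.5117 kJ/K (irreversible)

dS_gen = 2.5117 kJ/K, irreversible


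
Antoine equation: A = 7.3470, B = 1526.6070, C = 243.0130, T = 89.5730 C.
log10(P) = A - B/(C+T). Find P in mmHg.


C+T = 332.5860
B/(C+T) = 4.5901
log10(P) = 7.3470 - 4.5901 = 2.7569
P = 10^2.7569 = 571.3312 mmHg

571.3312 mmHg


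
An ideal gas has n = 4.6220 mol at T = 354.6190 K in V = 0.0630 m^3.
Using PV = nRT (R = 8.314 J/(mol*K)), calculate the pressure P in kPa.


P = nRT/V = 4.6220 * 8.314 * 354.6190 / 0.0630
= 13627.0535 / 0.0630 = 216302.4371 Pa = 216.3024 kPa

216.3024 kPa


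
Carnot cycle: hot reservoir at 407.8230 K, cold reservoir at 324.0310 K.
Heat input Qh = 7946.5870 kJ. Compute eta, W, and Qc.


eta = 1 - 324.0310/407.8230 = 0.2055
W = 0.2055 * 7946.5870 = 1632.7191 kJ
Qc = 7946.5870 - 1632.7191 = 6313.8679 kJ

eta = 20.5462%, W = 1632.7191 kJ, Qc = 6313.8679 kJ


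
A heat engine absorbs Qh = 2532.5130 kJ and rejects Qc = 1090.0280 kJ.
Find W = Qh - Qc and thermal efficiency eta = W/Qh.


W = 2532.5130 - 1090.0280 = 1442.4850 kJ
eta = 1442.4850 / 2532.5130 = 0.5696 = 56.9586%

W = 1442.4850 kJ, eta = 56.9586%


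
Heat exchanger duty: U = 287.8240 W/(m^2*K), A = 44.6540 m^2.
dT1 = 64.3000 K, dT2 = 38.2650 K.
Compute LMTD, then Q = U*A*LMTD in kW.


LMTD = 50.1615 K
Q = 287.8240 * 44.6540 * 50.1615 = 644699.7795 W = 644.6998 kW

644.6998 kW


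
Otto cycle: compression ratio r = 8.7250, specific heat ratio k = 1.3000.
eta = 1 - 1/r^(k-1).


r^(k-1) = 1.9153
eta = 1 - 1/1.9153 = 0.4779 = 47.7880%

47.7880%


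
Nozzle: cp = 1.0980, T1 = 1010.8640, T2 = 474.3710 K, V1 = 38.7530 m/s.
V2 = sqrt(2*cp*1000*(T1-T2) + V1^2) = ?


dT = 536.4930 K
2*cp*1000*dT = 1178138.6280
V1^2 = 1501.7950
V2 = sqrt(1179640.4230) = 1086.1125 m/s

1086.1125 m/s


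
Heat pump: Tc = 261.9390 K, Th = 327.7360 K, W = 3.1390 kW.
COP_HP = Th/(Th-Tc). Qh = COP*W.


COP = 327.7360 / 65.7970 = 4.9810
Qh = 4.9810 * 3.1390 = 15.6354 kW

COP = 4.9810, Qh = 15.6354 kW


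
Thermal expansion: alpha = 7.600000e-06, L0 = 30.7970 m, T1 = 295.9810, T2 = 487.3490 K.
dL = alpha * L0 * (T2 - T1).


dT = 191.3680 K
dL = 7.600000e-06 * 30.7970 * 191.3680 = 0.044791 m
L_final = 30.841791 m

dL = 0.044791 m


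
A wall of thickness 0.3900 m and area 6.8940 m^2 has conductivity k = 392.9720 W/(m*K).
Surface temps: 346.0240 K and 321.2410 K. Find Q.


dT = 24.7830 K
Q = 392.9720 * 6.8940 * 24.7830 / 0.3900 = 172155.9971 W

172155.9971 W


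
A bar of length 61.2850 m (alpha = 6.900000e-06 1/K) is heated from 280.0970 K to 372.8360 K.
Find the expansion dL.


dT = 92.7390 K
dL = 6.900000e-06 * 61.2850 * 92.7390 = 0.039216 m
L_final = 61.324216 m

dL = 0.039216 m


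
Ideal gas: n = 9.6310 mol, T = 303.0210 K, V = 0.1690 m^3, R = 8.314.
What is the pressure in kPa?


P = nRT/V = 9.6310 * 8.314 * 303.0210 / 0.1690
= 24263.5381 / 0.1690 = 143571.2315 Pa = 143.5712 kPa

143.5712 kPa


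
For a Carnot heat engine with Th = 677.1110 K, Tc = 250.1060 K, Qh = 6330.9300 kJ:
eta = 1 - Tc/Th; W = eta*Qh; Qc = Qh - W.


eta = 1 - 250.1060/677.1110 = 0.6306
W = 0.6306 * 6330.9300 = 3992.4603 kJ
Qc = 6330.9300 - 3992.4603 = 2338.4697 kJ

eta = 63.0628%, W = 3992.4603 kJ, Qc = 2338.4697 kJ


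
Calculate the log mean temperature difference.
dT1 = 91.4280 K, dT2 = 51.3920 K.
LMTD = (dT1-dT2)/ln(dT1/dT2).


dT1/dT2 = 1.7790
ln(dT1/dT2) = 0.5761
LMTD = 40.0360 / 0.5761 = 69.4986 K

69.4986 K


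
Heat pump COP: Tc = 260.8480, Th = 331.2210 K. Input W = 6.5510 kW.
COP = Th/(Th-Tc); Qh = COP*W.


COP = 331.2210 / 70.3730 = 4.7066
Qh = 4.7066 * 6.5510 = 30.8333 kW

COP = 4.7066, Qh = 30.8333 kW


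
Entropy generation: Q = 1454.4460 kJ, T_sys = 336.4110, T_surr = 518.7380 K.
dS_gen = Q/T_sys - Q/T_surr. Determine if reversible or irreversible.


dS_sys = 1454.4460/336.4110 = 4.3234 kJ/K
dS_surr = -1454.4460/518.7380 = -2.8038 kJ/K
dS_gen = 4.3234 - 2.8038 = 1.5196 kJ/K (irreversible)

dS_gen = 1.5196 kJ/K, irreversible


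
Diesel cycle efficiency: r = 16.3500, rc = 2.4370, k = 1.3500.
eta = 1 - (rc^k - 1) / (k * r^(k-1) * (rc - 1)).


r^(k-1) = 2.6591
rc^k = 3.3285
eta = 0.5486 = 54.8598%

54.8598%


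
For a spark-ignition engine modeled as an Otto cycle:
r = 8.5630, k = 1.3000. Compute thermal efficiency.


r^(k-1) = 1.9045
eta = 1 - 1/1.9045 = 0.4749 = 47.4936%

47.4936%


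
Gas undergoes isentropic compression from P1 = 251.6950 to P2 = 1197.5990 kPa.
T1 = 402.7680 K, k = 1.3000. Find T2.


(k-1)/k = 0.2308
(P2/P1)^exp = 1.4333
T2 = 402.7680 * 1.4333 = 577.2800 K

577.2800 K


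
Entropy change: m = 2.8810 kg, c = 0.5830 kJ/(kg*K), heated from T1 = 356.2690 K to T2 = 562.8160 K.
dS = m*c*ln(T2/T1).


T2/T1 = 1.5798
ln(T2/T1) = 0.4573
dS = 2.8810 * 0.5830 * 0.4573 = 0.7680 kJ/K

0.7680 kJ/K


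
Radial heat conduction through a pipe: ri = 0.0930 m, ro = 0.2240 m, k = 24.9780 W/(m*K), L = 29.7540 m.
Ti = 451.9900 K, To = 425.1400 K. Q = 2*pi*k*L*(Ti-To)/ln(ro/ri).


dT = 26.8500 K
ln(ro/ri) = 0.8790
Q = 2*pi*24.9780*29.7540*26.8500 / 0.8790 = 142631.4510 W

142631.4510 W


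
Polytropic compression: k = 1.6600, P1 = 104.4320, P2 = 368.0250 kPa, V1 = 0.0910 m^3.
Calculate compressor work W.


(k-1)/k = 0.3976
(P2/P1)^exp = 1.6501
W = 2.5152 * 104.4320 * 0.0910 * (1.6501 - 1) = 15.5379 kJ

15.5379 kJ


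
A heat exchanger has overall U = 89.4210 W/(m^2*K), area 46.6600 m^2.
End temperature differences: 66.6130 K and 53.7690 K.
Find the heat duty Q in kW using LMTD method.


LMTD = 59.9619 K
Q = 89.4210 * 46.6600 * 59.9619 = 250184.0925 W = 250.1841 kW

250.1841 kW


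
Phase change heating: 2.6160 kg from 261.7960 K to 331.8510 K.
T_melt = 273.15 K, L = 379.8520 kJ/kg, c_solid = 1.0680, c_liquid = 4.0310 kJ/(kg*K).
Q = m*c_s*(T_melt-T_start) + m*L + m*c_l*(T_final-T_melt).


Q1 (sensible, solid) = 2.6160 * 1.0680 * 11.3540 = 31.7218 kJ
Q2 (latent) = 2.6160 * 379.8520 = 993.6928 kJ
Q3 (sensible, liquid) = 2.6160 * 4.0310 * 58.7010 = 619.0077 kJ
Q_total = 1644.4223 kJ

1644.4223 kJ


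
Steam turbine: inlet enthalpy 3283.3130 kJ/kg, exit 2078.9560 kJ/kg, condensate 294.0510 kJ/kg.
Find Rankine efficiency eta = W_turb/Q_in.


W = 1204.3570 kJ/kg
Q_in = 2989.2620 kJ/kg
eta = 0.4029 = 40.2894%

eta = 40.2894%


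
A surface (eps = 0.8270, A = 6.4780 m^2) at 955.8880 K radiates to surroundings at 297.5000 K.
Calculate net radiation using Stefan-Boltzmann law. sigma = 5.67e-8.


T^4 = 8.3489e+11
Tsurr^4 = 7.8334e+09
Q = 0.8270 * 5.67e-8 * 6.4780 * 8.2705e+11 = 251225.3931 W

251225.3931 W


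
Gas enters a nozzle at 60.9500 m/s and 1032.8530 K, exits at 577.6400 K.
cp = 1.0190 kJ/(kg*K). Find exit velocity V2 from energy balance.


dT = 455.2130 K
2*cp*1000*dT = 927724.0940
V1^2 = 3714.9025
V2 = sqrt(931438.9965) = 965.1109 m/s

965.1109 m/s


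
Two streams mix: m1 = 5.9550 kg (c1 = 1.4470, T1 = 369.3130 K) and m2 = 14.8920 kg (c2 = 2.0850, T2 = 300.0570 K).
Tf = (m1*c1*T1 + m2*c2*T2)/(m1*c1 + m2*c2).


num = 12499.0435
den = 39.6667
Tf = 315.1016 K

315.1016 K


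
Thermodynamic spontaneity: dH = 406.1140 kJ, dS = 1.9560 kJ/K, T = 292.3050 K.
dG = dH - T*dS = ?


T*dS = 292.3050 * 1.9560 = 571.7486 kJ
dG = 406.1140 - 571.7486 = -165.6346 kJ (spontaneous)

dG = -165.6346 kJ, spontaneous


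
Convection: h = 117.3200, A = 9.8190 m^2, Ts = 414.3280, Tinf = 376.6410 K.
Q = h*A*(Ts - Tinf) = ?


dT = 37.6870 K
Q = 117.3200 * 9.8190 * 37.6870 = 43414.1080 W

43414.1080 W


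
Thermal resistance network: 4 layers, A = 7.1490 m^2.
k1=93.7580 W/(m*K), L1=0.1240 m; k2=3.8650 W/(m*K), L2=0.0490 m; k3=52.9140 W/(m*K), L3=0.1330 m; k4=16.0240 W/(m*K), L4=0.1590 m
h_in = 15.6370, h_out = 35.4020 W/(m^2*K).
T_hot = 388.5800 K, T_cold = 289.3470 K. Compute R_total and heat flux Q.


R_conv_in = 1/(15.6370*7.1490) = 0.0089
R_1 = 0.1240/(93.7580*7.1490) = 0.0002
R_2 = 0.0490/(3.8650*7.1490) = 0.0018
R_3 = 0.1330/(52.9140*7.1490) = 0.0004
R_4 = 0.1590/(16.0240*7.1490) = 0.0014
R_conv_out = 1/(35.4020*7.1490) = 0.0040
R_total = 0.0166 K/W
Q = 99.2330 / 0.0166 = 5979.8548 W

R_total = 0.0166 K/W, Q = 5979.8548 W


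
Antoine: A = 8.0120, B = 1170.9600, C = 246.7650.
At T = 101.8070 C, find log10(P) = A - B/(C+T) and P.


C+T = 348.5720
B/(C+T) = 3.3593
log10(P) = 8.0120 - 3.3593 = 4.6527
P = 10^4.6527 = 44946.3088 mmHg

44946.3088 mmHg


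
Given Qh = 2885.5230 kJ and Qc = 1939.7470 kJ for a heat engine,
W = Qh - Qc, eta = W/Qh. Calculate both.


W = 2885.5230 - 1939.7470 = 945.7760 kJ
eta = 945.7760 / 2885.5230 = 0.3278 = 32.7766%

W = 945.7760 kJ, eta = 32.7766%


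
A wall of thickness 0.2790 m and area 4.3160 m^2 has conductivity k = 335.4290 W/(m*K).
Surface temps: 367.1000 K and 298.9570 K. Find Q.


dT = 68.1430 K
Q = 335.4290 * 4.3160 * 68.1430 / 0.2790 = 353589.2799 W

353589.2799 W


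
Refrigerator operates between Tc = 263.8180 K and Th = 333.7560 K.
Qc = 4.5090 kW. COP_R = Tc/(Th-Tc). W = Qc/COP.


COP = 263.8180 / 69.9380 = 3.7722
W = 4.5090 / 3.7722 = 1.1953 kW

COP = 3.7722, W = 1.1953 kW


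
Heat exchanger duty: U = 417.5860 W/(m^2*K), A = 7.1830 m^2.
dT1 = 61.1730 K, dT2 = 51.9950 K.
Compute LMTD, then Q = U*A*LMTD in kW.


LMTD = 56.4597 K
Q = 417.5860 * 7.1830 * 56.4597 = 169352.0868 W = 169.3521 kW

169.3521 kW


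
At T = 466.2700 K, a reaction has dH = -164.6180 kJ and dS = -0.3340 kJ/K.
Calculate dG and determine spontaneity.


T*dS = 466.2700 * -0.3340 = -155.7342 kJ
dG = -164.6180 + 155.7342 = -8.8838 kJ (spontaneous)

dG = -8.8838 kJ, spontaneous


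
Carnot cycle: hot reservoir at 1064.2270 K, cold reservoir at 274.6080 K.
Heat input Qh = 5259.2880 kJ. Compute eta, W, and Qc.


eta = 1 - 274.6080/1064.2270 = 0.7420
W = 0.7420 * 5259.2880 = 3902.2067 kJ
Qc = 5259.2880 - 3902.2067 = 1357.0813 kJ

eta = 74.1965%, W = 3902.2067 kJ, Qc = 1357.0813 kJ


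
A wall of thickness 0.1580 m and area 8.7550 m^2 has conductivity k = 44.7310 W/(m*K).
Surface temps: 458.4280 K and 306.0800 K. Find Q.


dT = 152.3480 K
Q = 44.7310 * 8.7550 * 152.3480 / 0.1580 = 377610.8183 W

377610.8183 W
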